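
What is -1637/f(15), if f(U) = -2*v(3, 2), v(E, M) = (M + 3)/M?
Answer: 1637/5 ≈ 327.40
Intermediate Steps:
v(E, M) = (3 + M)/M
f(U) = -5 (f(U) = -2*(3 + 2)/2 = -5)
-1637/f(15) = -1637/(-5) = -1637*(-1/5) = 1637/5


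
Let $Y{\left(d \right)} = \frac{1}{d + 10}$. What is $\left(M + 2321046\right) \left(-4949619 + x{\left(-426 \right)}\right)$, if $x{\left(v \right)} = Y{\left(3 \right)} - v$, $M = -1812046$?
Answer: $- \frac{32748809572000}{13} \approx -2.5191 \cdot 10^{12}$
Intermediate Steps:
$Y{\left(d \right)} = \frac{1}{10 + d}$
$x{\left(v \right)} = \frac{1}{13} - v$ ($x{\left(v \right)} = \frac{1}{10 + 3} - v = \frac{1}{13} - v$)
$\left(M + 2321046\right) \left(-4949619 + x{\left(-426 \right)}\right) = \left(-1812046 + 2321046\right) \left(-4949619 + \left(\frac{1}{13} - -426\right)\right) = 509000 \left(-4949619 + \left(\frac{1}{13} + 426\right)\right) = 509000 \left(-4949619 + \frac{5539}{13}\right) = 509000 \left(- \frac{64339508}{13}\right) = - \frac{32748809572000}{13}$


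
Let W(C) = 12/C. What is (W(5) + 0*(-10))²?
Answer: 144/25 ≈ 5.7600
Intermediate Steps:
(W(5) + 0*(-10))² = (12/5 + 0*(-10))² = (12*(⅕) + 0)² = (12/5 + 0)² = (12/5)² = 144/25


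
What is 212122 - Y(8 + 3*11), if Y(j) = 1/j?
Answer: 8697001/41 ≈ 2.1212e+5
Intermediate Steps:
212122 - Y(8 + 3*11) = 212122 - 1/(8 + 3*11) = 212122 - 1/(8 + 33) = 212122 - 1/41 = 8697001/41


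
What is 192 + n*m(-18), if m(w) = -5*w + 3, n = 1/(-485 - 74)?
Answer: 107235/559 ≈ 191.83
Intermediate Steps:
n = -1/559 (n = 1/(-559) = -1/559 ≈ -0.0017889)
m(w) = 3 - 5*w
192 + n*m(-18) = 192 - (3 - 5*(-18))/559 = 192 - (3 + 90)/559 = 192 - 1/559*93 = 192 - 93/559 = 107235/559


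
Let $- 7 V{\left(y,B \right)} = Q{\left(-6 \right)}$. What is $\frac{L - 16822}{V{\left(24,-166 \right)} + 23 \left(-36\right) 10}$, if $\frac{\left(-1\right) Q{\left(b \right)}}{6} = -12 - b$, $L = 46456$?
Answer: $- \frac{34573}{9666} \approx -3.5768$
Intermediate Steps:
$Q{\left(b \right)} = 72 + 6 b$ ($Q{\left(b \right)} = - 6 \left(-12 - b\right) = 72 + 6 b$)
$V{\left(y,B \right)} = - \frac{36}{7}$ ($V{\left(y,B \right)} = - \frac{72 + 6 \left(-6\right)}{7} = - \frac{72 - 36}{7} = \left(- \frac{1}{7}\right) 36 = - \frac{36}{7}$)
$\frac{L - 16822}{V{\left(24,-166 \right)} + 23 \left(-36\right) 10} = \frac{46456 - 16822}{- \frac{36}{7} + 23 \left(-36\right) 10} = \frac{29634}{- \frac{36}{7} - 8280} = \frac{29634}{- \frac{57996}{7}} = 29634 \left(- \frac{7}{57996}\right) = - \frac{34573}{9666}$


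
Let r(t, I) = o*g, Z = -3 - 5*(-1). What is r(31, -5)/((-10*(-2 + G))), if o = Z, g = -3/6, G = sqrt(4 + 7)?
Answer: 1/35 + sqrt(11)/70 ≈ 0.075952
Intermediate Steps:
G = sqrt(11) ≈ 3.3166
g = -1/2 (g = -3*1/6 = -1/2 ≈ -0.50000)
Z = 2 (Z = -3 + 5 = 2)
o = 2
r(t, I) = -1 (r(t, I) = 2*(-1/2) = -1)
r(31, -5)/((-10*(-2 + G))) = -1/((-10*(-2 + sqrt(11)))) = -1/(20 - 10*sqrt(11))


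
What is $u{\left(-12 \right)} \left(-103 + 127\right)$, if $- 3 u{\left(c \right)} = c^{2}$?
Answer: $-1152$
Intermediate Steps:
$u{\left(c \right)} = - \frac{c^{2}}{3}$
$u{\left(-12 \right)} \left(-103 + 127\right) = - \frac{\left(-12\right)^{2}}{3} \left(-103 + 127\right) = \left(- \frac{1}{3}\right) 144 \cdot 24 = \left(-48\right) 24 = -1152$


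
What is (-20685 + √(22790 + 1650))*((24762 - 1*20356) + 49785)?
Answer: -1120940835 + 108382*√6110 ≈ -1.1125e+9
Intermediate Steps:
(-20685 + √(22790 + 1650))*((24762 - 1*20356) + 49785) = (-20685 + √24440)*((24762 - 20356) + 49785) = (-20685 + 2*√6110)*(4406 + 49785) = (-20685 + 2*√6110)*54191 = -1120940835 + 108382*√6110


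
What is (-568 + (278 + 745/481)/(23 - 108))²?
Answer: 545556129122449/1671583225 ≈ 3.2637e+5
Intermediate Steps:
(-568 + (278 + 745/481)/(23 - 108))² = (-568 + (278 + 745*(1/481))/(-85))² = (-568 + (278 + 745/481)*(-1/85))² = (-568 + (134463/481)*(-1/85))² = (-568 - 134463/40885)² = (-23357143/40885)² = 545556129122449/1671583225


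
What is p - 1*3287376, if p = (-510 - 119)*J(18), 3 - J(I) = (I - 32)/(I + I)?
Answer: -59211137/18 ≈ -3.2895e+6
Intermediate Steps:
J(I) = 3 - (-32 + I)/(2*I) (J(I) = 3 - (I - 32)/(I + I) = 3 - (-32 + I)/(2*I))
p = -38369/18 (p = (-510 - 119)*(5/2 + 16/18) = -629*(5/2 + 16*(1/18)) = -629*(5/2 + 8/9) = -629*61/18 = -38369/18 ≈ -2131.6)
p - 1*3287376 = -38369/18 - 1*3287376 = -38369/18 - 3287376 = -59211137/18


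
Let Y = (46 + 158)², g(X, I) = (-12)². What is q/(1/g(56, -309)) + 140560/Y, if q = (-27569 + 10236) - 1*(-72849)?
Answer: 20793193489/2601 ≈ 7.9943e+6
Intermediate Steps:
g(X, I) = 144
q = 55516 (q = -17333 + 72849 = 55516)
Y = 41616 (Y = 204² = 41616)
q/(1/g(56, -309)) + 140560/Y = 55516/(1/144) + 140560/41616 = 55516/(1/144) + 140560*(1/41616) = 55516*144 + 8785/2601 = 7994304 + 8785/2601 = 20793193489/2601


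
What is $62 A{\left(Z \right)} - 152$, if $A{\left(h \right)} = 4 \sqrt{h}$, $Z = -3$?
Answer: $-152 + 248 i \sqrt{3} \approx -152.0 + 429.55 i$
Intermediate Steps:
$62 A{\left(Z \right)} - 152 = 62 \cdot 4 \sqrt{-3} - 152 = 62 \cdot 4 i \sqrt{3} - 152 = 248 i \sqrt{3} - 152 = -152 + 248 i \sqrt{3}$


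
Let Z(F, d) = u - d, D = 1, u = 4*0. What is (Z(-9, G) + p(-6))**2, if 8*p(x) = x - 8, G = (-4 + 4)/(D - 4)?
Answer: 49/16 ≈ 3.0625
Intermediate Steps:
u = 0
G = 0 (G = (-4 + 4)/(1 - 4) = 0/(-3) = 0*(-1/3) = 0)
Z(F, d) = -d (Z(F, d) = 0 - d = -d)
p(x) = -1 + x/8 (p(x) = (x - 8)/8 = (-8 + x)/8 = -1 + x/8)
(Z(-9, G) + p(-6))**2 = (-1*0 + (-1 + (1/8)*(-6)))**2 = (0 + (-1 - 3/4))**2 = (0 - 7/4)**2 = (-7/4)**2 = 49/16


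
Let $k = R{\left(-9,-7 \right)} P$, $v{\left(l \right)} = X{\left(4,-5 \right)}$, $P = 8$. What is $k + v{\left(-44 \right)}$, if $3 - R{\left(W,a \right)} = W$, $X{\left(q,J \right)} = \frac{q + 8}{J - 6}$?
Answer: $\frac{1044}{11} \approx 94.909$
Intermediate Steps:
$X{\left(q,J \right)} = \frac{8 + q}{-6 + J}$
$v{\left(l \right)} = - \frac{12}{11}$ ($v{\left(l \right)} = \frac{8 + 4}{-6 - 5} = \frac{1}{-11} \cdot 12 = \left(- \frac{1}{11}\right) 12 = - \frac{12}{11}$)
$R{\left(W,a \right)} = 3 - W$
$k = 96$ ($k = \left(3 - -9\right) 8 = \left(3 + 9\right) 8 = 12 \cdot 8 = 96$)
$k + v{\left(-44 \right)} = 96 - \frac{12}{11} = \frac{1044}{11}$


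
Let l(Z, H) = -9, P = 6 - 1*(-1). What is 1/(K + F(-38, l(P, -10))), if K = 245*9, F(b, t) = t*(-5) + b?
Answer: 1/2212 ≈ 0.00045208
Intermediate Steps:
P = 7 (P = 6 + 1 = 7)
F(b, t) = b - 5*t (F(b, t) = -5*t + b = b - 5*t)
K = 2205
1/(K + F(-38, l(P, -10))) = 1/(2205 + (-38 - 5*(-9))) = 1/(2205 + (-38 + 45)) = 1/(2205 + 7) = 1/2212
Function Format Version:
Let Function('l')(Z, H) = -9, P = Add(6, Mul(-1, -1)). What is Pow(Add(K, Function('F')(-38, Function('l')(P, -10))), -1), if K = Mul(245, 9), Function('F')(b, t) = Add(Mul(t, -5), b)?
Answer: Rational(1, 2212) ≈ 0.00045208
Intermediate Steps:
P = 7 (P = Add(6, 1) = 7)
Function('F')(b, t) = Add(b, Mul(-5, t)) (Function('F')(b, t) = Add(Mul(-5, t), b) = Add(b, Mul(-5, t)))
K = 2205
Pow(Add(K, Function('F')(-38, Function('l')(P, -10))), -1) = Pow(Add(2205, Add(-38, Mul(-5, -9))), -1) = Pow(Add(2205, Add(-38, 45)), -1) = Pow(Add(2205, 7), -1) = Pow(2212, -1) = Rational(1, 2212)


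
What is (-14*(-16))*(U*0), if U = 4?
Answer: 0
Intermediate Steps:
(-14*(-16))*(U*0) = (-14*(-16))*(4*0) = 224*0 = 0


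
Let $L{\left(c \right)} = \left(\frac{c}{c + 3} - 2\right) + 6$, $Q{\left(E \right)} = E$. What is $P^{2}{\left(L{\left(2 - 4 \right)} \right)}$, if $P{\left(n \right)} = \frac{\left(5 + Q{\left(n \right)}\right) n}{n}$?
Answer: $49$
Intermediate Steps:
$L{\left(c \right)} = 4 + \frac{c}{3 + c}$ ($L{\left(c \right)} = \left(\frac{c}{3 + c} - 2\right) + 6 = \left(-2 + \frac{c}{3 + c}\right) + 6 = 4 + \frac{c}{3 + c}$)
$P{\left(n \right)} = 5 + n$ ($P{\left(n \right)} = \frac{\left(5 + n\right) n}{n} = \frac{n \left(5 + n\right)}{n} = 5 + n$)
$P^{2}{\left(L{\left(2 - 4 \right)} \right)} = \left(5 + \frac{12 + 5 \left(2 - 4\right)}{3 + \left(2 - 4\right)}\right)^{2} = \left(5 + \frac{12 + 5 \left(-2\right)}{3 - 2}\right)^{2} = \left(5 + \frac{12 - 10}{1}\right)^{2} = \left(5 + 1 \cdot 2\right)^{2} = \left(5 + 2\right)^{2} = 7^{2} = 49$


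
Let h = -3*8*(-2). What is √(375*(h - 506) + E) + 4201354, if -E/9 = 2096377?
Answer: 4201354 + I*√19039143 ≈ 4.2014e+6 + 4363.4*I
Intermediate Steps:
E = -18867393 (E = -9*2096377 = -18867393)
h = 48 (h = -24*(-2) = 48)
√(375*(h - 506) + E) + 4201354 = √(375*(48 - 506) - 18867393) + 4201354 = √(375*(-458) - 18867393) + 4201354 = √(-171750 - 18867393) + 4201354 = √(-19039143) + 4201354 = I*√19039143 + 4201354 = 4201354 + I*√19039143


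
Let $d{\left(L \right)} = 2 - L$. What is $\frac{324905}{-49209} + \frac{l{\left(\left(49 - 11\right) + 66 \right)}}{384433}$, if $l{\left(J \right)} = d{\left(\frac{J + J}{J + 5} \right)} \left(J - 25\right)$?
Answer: $- \frac{13614519346175}{2062014421173} \approx -6.6025$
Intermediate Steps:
$l{\left(J \right)} = \left(-25 + J\right) \left(2 - \frac{2 J}{5 + J}\right)$ ($l{\left(J \right)} = \left(2 - \frac{J + J}{J + 5}\right) \left(J - 25\right) = \left(2 - \frac{2 J}{5 + J}\right) \left(-25 + J\right) = \left(-25 + J\right) \left(2 - \frac{2 J}{5 + J}\right)$)
$\frac{324905}{-49209} + \frac{l{\left(\left(49 - 11\right) + 66 \right)}}{384433} = \frac{324905}{-49209} + \frac{10 \frac{1}{5 + \left(\left(49 - 11\right) + 66\right)} \left(-25 + \left(\left(49 - 11\right) + 66\right)\right)}{384433} = 324905 \left(- \frac{1}{49209}\right) + \frac{10 \left(-25 + \left(38 + 66\right)\right)}{5 + \left(38 + 66\right)} \frac{1}{384433} = - \frac{324905}{49209} + \frac{10 \left(-25 + 104\right)}{5 + 104} \cdot \frac{1}{384433} = - \frac{324905}{49209} + 10 \cdot \frac{1}{109} \cdot 79 \cdot \frac{1}{384433} = - \frac{324905}{49209} + \frac{790}{109} \cdot \frac{1}{384433} = - \frac{324905}{49209} + \frac{790}{41903197} = - \frac{13614519346175}{2062014421173}$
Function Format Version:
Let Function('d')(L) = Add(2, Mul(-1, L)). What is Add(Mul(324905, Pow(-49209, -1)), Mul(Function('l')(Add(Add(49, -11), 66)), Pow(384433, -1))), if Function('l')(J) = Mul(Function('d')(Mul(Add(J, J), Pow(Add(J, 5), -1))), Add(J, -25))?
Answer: Rational(-13614519346175, 2062014421173) ≈ -6.6025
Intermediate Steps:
Function('l')(J) = Mul(Add(-25, J), Add(2, Mul(-2, J, Pow(Add(5, J), -1)))) (Function('l')(J) = Mul(Add(2, Mul(-1, Mul(Add(J, J), Pow(Add(J, 5), -1)))), Add(J, -25)) = Mul(Add(2, Mul(-1, Mul(Mul(2, J), Pow(Add(5, J), -1)))), Add(-25, J)) = Mul(Add(2, Mul(-1, Mul(2, J, Pow(Add(5, J), -1)))), Add(-25, J)) = Mul(Add(2, Mul(-2, J, Pow(Add(5, J), -1))), Add(-25, J)) = Mul(Add(-25, J), Add(2, Mul(-2, J, Pow(Add(5, J), -1)))))
Add(Mul(324905, Pow(-49209, -1)), Mul(Function('l')(Add(Add(49, -11), 66)), Pow(384433, -1))) = Add(Mul(324905, Pow(-49209, -1)), Mul(Mul(10, Pow(Add(5, Add(Add(49, -11), 66)), -1), Add(-25, Add(Add(49, -11), 66))), Pow(384433, -1))) = Add(Mul(324905, Rational(-1, 49209)), Mul(Mul(10, Pow(Add(5, Add(38, 66)), -1), Add(-25, Add(38, 66))), Rational(1, 384433))) = Add(Rational(-324905, 49209), Mul(Mul(10, Pow(Add(5, 104), -1), Add(-25, 104)), Rational(1, 384433))) = Add(Rational(-324905, 49209), Mul(Mul(10, Pow(109, -1), 79), Rational(1, 384433))) = Add(Rational(-324905, 49209), Mul(Mul(10, Rational(1, 109), 79), Rational(1, 384433))) = Add(Rational(-324905, 49209), Mul(Rational(790, 109), Rational(1, 384433))) = Add(Rational(-324905, 49209), Rational(790, 41903197)) = Rational(-13614519346175, 2062014421173)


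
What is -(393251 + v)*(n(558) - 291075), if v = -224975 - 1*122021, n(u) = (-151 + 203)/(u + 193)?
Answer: 10111216862615/751 ≈ 1.3464e+10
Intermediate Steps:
n(u) = 52/(193 + u)
v = -346996 (v = -224975 - 122021 = -346996)
-(393251 + v)*(n(558) - 291075) = -(393251 - 346996)*(52/(193 + 558) - 291075) = -46255*(52/751 - 291075) = -46255*(-218597273)/751 = -1*(-10111216862615/751) = 10111216862615/751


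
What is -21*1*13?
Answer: -273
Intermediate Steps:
-21*1*13 = -21*13 = -273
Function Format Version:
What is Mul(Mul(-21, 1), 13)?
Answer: -273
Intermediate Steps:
Mul(Mul(-21, 1), 13) = Mul(-21, 13) = -273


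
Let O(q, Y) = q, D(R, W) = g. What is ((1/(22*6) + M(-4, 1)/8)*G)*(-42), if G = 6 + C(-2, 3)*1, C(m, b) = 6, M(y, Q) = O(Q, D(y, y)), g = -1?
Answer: -735/11 ≈ -66.818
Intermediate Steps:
D(R, W) = -1
M(y, Q) = Q
G = 12 (G = 6 + 6*1 = 6 + 6 = 12)
((1/(22*6) + M(-4, 1)/8)*G)*(-42) = ((1/(22*6) + 1/8)*12)*(-42) = (((1/22)*(1/6) + 1*(1/8))*12)*(-42) = ((1/132 + 1/8)*12)*(-42) = ((35/264)*12)*(-42) = (35/22)*(-42) = -735/11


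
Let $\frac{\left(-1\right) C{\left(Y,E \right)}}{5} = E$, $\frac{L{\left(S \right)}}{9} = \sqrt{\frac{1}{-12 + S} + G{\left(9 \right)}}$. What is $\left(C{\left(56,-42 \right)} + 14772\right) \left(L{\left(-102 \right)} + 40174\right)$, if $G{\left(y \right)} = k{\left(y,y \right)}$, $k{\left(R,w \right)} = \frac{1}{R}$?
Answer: $601886868 + \frac{22473 \sqrt{1330}}{19} \approx 6.0193 \cdot 10^{8}$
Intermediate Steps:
$G{\left(y \right)} = \frac{1}{y}$
$L{\left(S \right)} = 9 \sqrt{\frac{1}{9} + \frac{1}{-12 + S}}$ ($L{\left(S \right)} = 9 \sqrt{\frac{1}{-12 + S} + \frac{1}{9}} = 9 \sqrt{\frac{1}{9} + \frac{1}{-12 + S}}$)
$C{\left(Y,E \right)} = - 5 E$
$\left(C{\left(56,-42 \right)} + 14772\right) \left(L{\left(-102 \right)} + 40174\right) = \left(\left(-5\right) \left(-42\right) + 14772\right) \left(3 \sqrt{\frac{-3 - 102}{-12 - 102}} + 40174\right) = \left(210 + 14772\right) \left(3 \sqrt{\frac{1}{-114} \left(-105\right)} + 40174\right) = 14982 \left(3 \sqrt{\left(- \frac{1}{114}\right) \left(-105\right)} + 40174\right) = 14982 \left(3 \sqrt{\frac{35}{38}} + 40174\right) = 14982 \left(3 \frac{\sqrt{1330}}{38} + 40174\right) = 14982 \left(\frac{3 \sqrt{1330}}{38} + 40174\right) = 14982 \left(40174 + \frac{3 \sqrt{1330}}{38}\right) = 601886868 + \frac{22473 \sqrt{1330}}{19}$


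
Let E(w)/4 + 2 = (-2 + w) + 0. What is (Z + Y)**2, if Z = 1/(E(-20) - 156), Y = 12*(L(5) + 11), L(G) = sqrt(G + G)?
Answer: 1197872929/63504 + 66526*sqrt(10)/21 ≈ 28881.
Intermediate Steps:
E(w) = -16 + 4*w (E(w) = -8 + 4*((-2 + w) + 0) = -8 + 4*(-2 + w) = -8 + (-8 + 4*w) = -16 + 4*w)
L(G) = sqrt(2)*sqrt(G) (L(G) = sqrt(2*G) = sqrt(2)*sqrt(G))
Y = 132 + 12*sqrt(10) (Y = 12*(sqrt(2)*sqrt(5) + 11) = 12*(sqrt(10) + 11) = 12*(11 + sqrt(10)) = 132 + 12*sqrt(10) ≈ 169.95)
Z = -1/252 (Z = 1/((-16 + 4*(-20)) - 156) = 1/((-16 - 80) - 156) = 1/(-96 - 156) = 1/(-252) = -1/252 ≈ -0.0039683)
(Z + Y)**2 = (-1/252 + (132 + 12*sqrt(10)))**2 = (33263/252 + 12*sqrt(10))**2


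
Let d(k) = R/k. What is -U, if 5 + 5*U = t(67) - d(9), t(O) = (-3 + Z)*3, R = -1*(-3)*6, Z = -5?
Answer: 31/5 ≈ 6.2000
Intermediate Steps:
R = 18 (R = 3*6 = 18)
d(k) = 18/k
t(O) = -24 (t(O) = (-3 - 5)*3 = -8*3 = -24)
U = -31/5 (U = -1 + (-24 - 18/9)/5 = -1 + (-24 - 1*2)/5 = -1 + (-24 - 2)/5 = -1 + (1/5)*(-26) = -1 - 26/5 = -31/5 ≈ -6.2000)
-U = -1*(-31/5) = 31/5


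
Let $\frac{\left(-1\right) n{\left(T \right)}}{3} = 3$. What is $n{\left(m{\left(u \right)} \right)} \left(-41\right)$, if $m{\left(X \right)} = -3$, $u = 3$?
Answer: $369$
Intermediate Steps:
$n{\left(T \right)} = -9$ ($n{\left(T \right)} = \left(-3\right) 3 = -9$)
$n{\left(m{\left(u \right)} \right)} \left(-41\right) = \left(-9\right) \left(-41\right) = 369$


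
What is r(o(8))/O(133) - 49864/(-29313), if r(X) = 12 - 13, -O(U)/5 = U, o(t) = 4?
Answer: 33188873/19493145 ≈ 1.7026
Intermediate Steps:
O(U) = -5*U
r(X) = -1
r(o(8))/O(133) - 49864/(-29313) = -1/((-5*133)) - 49864/(-29313) = -1/(-665) - 49864*(-1/29313) = -1*(-1/665) + 49864/29313 = 1/665 + 49864/29313 = 33188873/19493145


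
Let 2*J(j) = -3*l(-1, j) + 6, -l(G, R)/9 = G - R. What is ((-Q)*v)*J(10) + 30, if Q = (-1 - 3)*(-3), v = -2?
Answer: -3462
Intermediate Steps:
l(G, R) = -9*G + 9*R (l(G, R) = -9*(G - R) = -9*G + 9*R)
Q = 12 (Q = -4*(-3) = 12)
J(j) = -21/2 - 27*j/2 (J(j) = (-3*(-9*(-1) + 9*j) + 6)/2 = (-3*(9 + 9*j) + 6)/2 = ((-27 - 27*j) + 6)/2 = (-21 - 27*j)/2 = -21/2 - 27*j/2)
((-Q)*v)*J(10) + 30 = (-1*12*(-2))*(-21/2 - 27/2*10) + 30 = (-12*(-2))*(-21/2 - 135) + 30 = 24*(-291/2) + 30 = -3492 + 30 = -3462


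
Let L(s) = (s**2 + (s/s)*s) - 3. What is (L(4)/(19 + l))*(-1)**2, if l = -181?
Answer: -17/162 ≈ -0.10494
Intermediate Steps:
L(s) = -3 + s + s**2 (L(s) = (s**2 + 1*s) - 3 = (s**2 + s) - 3 = (s + s**2) - 3 = -3 + s + s**2)
(L(4)/(19 + l))*(-1)**2 = ((-3 + 4 + 4**2)/(19 - 181))*(-1)**2 = ((-3 + 4 + 16)/(-162))*1 = -1/162*17*1 = -17/162*1 = -17/162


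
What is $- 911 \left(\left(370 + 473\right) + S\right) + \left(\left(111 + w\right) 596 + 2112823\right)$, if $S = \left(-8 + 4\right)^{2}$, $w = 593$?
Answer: $1749858$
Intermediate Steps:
$S = 16$ ($S = \left(-4\right)^{2} = 16$)
$- 911 \left(\left(370 + 473\right) + S\right) + \left(\left(111 + w\right) 596 + 2112823\right) = - 911 \left(\left(370 + 473\right) + 16\right) + \left(\left(111 + 593\right) 596 + 2112823\right) = - 911 \left(843 + 16\right) + \left(704 \cdot 596 + 2112823\right) = \left(-911\right) 859 + \left(419584 + 2112823\right) = -782549 + 2532407 = 1749858$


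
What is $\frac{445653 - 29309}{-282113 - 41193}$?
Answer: $- \frac{208172}{161653} \approx -1.2878$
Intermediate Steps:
$\frac{445653 - 29309}{-282113 - 41193} = \frac{416344}{-323306} = 416344 \left(- \frac{1}{323306}\right) = - \frac{208172}{161653}$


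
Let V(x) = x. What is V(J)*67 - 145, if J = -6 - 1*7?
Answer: -1016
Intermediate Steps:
J = -13 (J = -6 - 7 = -13)
V(J)*67 - 145 = -13*67 - 145 = -871 - 145 = -1016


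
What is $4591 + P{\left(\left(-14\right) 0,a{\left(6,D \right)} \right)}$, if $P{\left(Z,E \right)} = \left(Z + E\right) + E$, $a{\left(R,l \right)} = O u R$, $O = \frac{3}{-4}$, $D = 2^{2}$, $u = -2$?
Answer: $4609$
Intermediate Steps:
$D = 4$
$O = - \frac{3}{4}$ ($O = 3 \left(- \frac{1}{4}\right) = - \frac{3}{4} \approx -0.75$)
$a{\left(R,l \right)} = \frac{3 R}{2}$ ($a{\left(R,l \right)} = \left(- \frac{3}{4}\right) \left(-2\right) R = \frac{3 R}{2}$)
$P{\left(Z,E \right)} = Z + 2 E$ ($P{\left(Z,E \right)} = \left(E + Z\right) + E = Z + 2 E$)
$4591 + P{\left(\left(-14\right) 0,a{\left(6,D \right)} \right)} = 4591 + \left(\left(-14\right) 0 + 2 \cdot \frac{3}{2} \cdot 6\right) = 4591 + \left(0 + 2 \cdot 9\right) = 4591 + \left(0 + 18\right) = 4591 + 18 = 4609$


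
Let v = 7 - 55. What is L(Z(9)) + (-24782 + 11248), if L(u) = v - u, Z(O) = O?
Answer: -13591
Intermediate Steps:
v = -48
L(u) = -48 - u
L(Z(9)) + (-24782 + 11248) = (-48 - 1*9) + (-24782 + 11248) = (-48 - 9) - 13534 = -57 - 13534 = -13591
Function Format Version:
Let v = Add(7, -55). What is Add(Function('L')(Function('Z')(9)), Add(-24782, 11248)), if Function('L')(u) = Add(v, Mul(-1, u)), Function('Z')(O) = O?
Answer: -13591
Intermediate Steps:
v = -48
Function('L')(u) = Add(-48, Mul(-1, u))
Add(Function('L')(Function('Z')(9)), Add(-24782, 11248)) = Add(Add(-48, Mul(-1, 9)), Add(-24782, 11248)) = Add(Add(-48, -9), -13534) = Add(-57, -13534) = -13591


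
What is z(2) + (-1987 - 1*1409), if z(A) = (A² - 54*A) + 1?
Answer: -3499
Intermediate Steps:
z(A) = 1 + A² - 54*A
z(2) + (-1987 - 1*1409) = (1 + 2² - 54*2) + (-1987 - 1*1409) = (1 + 4 - 108) + (-1987 - 1409) = -103 - 3396 = -3499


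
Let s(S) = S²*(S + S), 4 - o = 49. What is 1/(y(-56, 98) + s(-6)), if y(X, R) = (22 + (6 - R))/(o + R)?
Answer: -53/22966 ≈ -0.0023078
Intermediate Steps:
o = -45 (o = 4 - 1*49 = 4 - 49 = -45)
y(X, R) = (28 - R)/(-45 + R) (y(X, R) = (22 + (6 - R))/(-45 + R) = (28 - R)/(-45 + R))
s(S) = 2*S³ (s(S) = S²*(2*S) = 2*S³)
1/(y(-56, 98) + s(-6)) = 1/((28 - 1*98)/(-45 + 98) + 2*(-6)³) = 1/((28 - 98)/53 + 2*(-216)) = 1/((1/53)*(-70) - 432) = 1/(-70/53 - 432) = 1/(-22966/53) = -53/22966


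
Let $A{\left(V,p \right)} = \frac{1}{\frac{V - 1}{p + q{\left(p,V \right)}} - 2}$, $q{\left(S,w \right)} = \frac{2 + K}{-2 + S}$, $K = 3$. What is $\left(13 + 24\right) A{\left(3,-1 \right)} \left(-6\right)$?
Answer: $\frac{888}{11} \approx 80.727$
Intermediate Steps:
$q{\left(S,w \right)} = \frac{5}{-2 + S}$ ($q{\left(S,w \right)} = \frac{2 + 3}{-2 + S} = \frac{5}{-2 + S}$)
$A{\left(V,p \right)} = \frac{1}{-2 + \frac{-1 + V}{p + \frac{5}{-2 + p}}}$ ($A{\left(V,p \right)} = \frac{1}{\frac{V - 1}{p + \frac{5}{-2 + p}} - 2} = \frac{1}{\frac{-1 + V}{p + \frac{5}{-2 + p}} - 2} = \frac{1}{-2 + \frac{-1 + V}{p + \frac{5}{-2 + p}}}$)
$\left(13 + 24\right) A{\left(3,-1 \right)} \left(-6\right) = \left(13 + 24\right) \frac{-5 - - (-2 - 1)}{10 + \left(-2 - 1\right) \left(1 - 3 + 2 \left(-1\right)\right)} \left(-6\right) = 37 \frac{-5 - \left(-1\right) \left(-3\right)}{10 - 3 \left(1 - 3 - 2\right)} \left(-6\right) = 37 \frac{-5 - 3}{10 - -12} \left(-6\right) = 37 \frac{1}{10 + 12} \left(-8\right) \left(-6\right) = 37 \cdot \frac{1}{22} \left(-8\right) \left(-6\right) = 37 \left(- \frac{4}{11}\right) \left(-6\right) = \left(- \frac{148}{11}\right) \left(-6\right) = \frac{888}{11}$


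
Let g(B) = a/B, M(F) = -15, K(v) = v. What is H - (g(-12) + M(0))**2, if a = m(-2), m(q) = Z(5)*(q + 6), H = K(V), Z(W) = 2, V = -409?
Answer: -5890/9 ≈ -654.44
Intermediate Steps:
H = -409
m(q) = 12 + 2*q (m(q) = 2*(q + 6) = 2*(6 + q) = 12 + 2*q)
a = 8 (a = 12 + 2*(-2) = 12 - 4 = 8)
g(B) = 8/B
H - (g(-12) + M(0))**2 = -409 - (8/(-12) - 15)**2 = -409 - (8*(-1/12) - 15)**2 = -409 - (-2/3 - 15)**2 = -409 - (-47/3)**2 = -409 - 1*2209/9 = -409 - 2209/9 = -5890/9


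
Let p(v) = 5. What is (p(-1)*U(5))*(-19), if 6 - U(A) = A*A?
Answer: 1805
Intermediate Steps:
U(A) = 6 - A**2 (U(A) = 6 - A*A = 6 - A**2)
(p(-1)*U(5))*(-19) = (5*(6 - 1*5**2))*(-19) = (5*(6 - 1*25))*(-19) = (5*(6 - 25))*(-19) = (5*(-19))*(-19) = -95*(-19) = 1805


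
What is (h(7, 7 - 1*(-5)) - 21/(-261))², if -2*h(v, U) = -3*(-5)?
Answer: 1666681/30276 ≈ 55.050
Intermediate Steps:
h(v, U) = -15/2 (h(v, U) = -(-3)*(-5)/2 = -½*15 = -15/2)
(h(7, 7 - 1*(-5)) - 21/(-261))² = (-15/2 - 21/(-261))² = (-15/2 - 21*(-1/261))² = (-15/2 + 7/87)² = (-1291/174)² = 1666681/30276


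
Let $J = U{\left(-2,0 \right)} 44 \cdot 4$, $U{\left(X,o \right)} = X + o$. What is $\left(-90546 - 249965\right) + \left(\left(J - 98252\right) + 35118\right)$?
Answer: $-403997$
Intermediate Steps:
$J = -352$ ($J = \left(-2 + 0\right) 44 \cdot 4 = \left(-2\right) 44 \cdot 4 = \left(-88\right) 4 = -352$)
$\left(-90546 - 249965\right) + \left(\left(J - 98252\right) + 35118\right) = \left(-90546 - 249965\right) + \left(\left(-352 - 98252\right) + 35118\right) = -340511 + \left(-98604 + 35118\right) = -340511 - 63486 = -403997$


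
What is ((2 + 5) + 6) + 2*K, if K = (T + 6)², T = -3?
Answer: 31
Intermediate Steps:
K = 9 (K = (-3 + 6)² = 3² = 9)
((2 + 5) + 6) + 2*K = ((2 + 5) + 6) + 2*9 = (7 + 6) + 18 = 13 + 18 = 31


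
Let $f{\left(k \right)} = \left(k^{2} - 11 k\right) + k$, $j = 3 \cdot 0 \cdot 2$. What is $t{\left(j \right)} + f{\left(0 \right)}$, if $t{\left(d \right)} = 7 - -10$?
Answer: $17$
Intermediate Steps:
$j = 0$ ($j = 0 \cdot 2 = 0$)
$f{\left(k \right)} = k^{2} - 10 k$
$t{\left(d \right)} = 17$ ($t{\left(d \right)} = 7 + 10 = 17$)
$t{\left(j \right)} + f{\left(0 \right)} = 17 + 0 \left(-10 + 0\right) = 17 + 0 \left(-10\right) = 17 + 0 = 17$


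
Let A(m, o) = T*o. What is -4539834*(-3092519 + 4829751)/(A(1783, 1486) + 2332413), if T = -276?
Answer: -375559280928/91537 ≈ -4.1028e+6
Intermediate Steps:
A(m, o) = -276*o
-4539834*(-3092519 + 4829751)/(A(1783, 1486) + 2332413) = -4539834*(-3092519 + 4829751)/(-276*1486 + 2332413) = -4539834*1737232/(-410136 + 2332413) = -4539834/(1922277*(1/1737232)) = -4539834/274611/248176 = -4539834*248176/274611 = -375559280928/91537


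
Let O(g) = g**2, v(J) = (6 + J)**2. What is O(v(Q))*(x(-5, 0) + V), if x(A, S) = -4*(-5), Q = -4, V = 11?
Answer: 496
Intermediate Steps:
x(A, S) = 20
O(v(Q))*(x(-5, 0) + V) = ((6 - 4)**2)**2*(20 + 11) = (2**2)**2*31 = 4**2*31 = 16*31 = 496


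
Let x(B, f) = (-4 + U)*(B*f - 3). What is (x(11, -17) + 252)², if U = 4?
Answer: 63504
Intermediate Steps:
x(B, f) = 0 (x(B, f) = (-4 + 4)*(B*f - 3) = 0*(-3 + B*f) = 0)
(x(11, -17) + 252)² = (0 + 252)² = 252² = 63504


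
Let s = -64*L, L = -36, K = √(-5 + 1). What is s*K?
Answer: 4608*I ≈ 4608.0*I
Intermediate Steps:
K = 2*I (K = √(-4) = 2*I ≈ 2.0*I)
s = 2304 (s = -64*(-36) = 2304)
s*K = 2304*(2*I) = 4608*I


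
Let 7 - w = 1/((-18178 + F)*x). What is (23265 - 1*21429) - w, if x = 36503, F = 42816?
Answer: 1644931111707/899360914 ≈ 1829.0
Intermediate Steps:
w = 6295526397/899360914 (w = 7 - 1/((-18178 + 42816)*36503) = 7 - 1/(24638*36503) = 7 - 1*1/899360914 = 7 - 1/899360914 = 6295526397/899360914 ≈ 7.0000)
(23265 - 1*21429) - w = (23265 - 1*21429) - 1*6295526397/899360914 = (23265 - 21429) - 6295526397/899360914 = 1836 - 6295526397/899360914 = 1644931111707/899360914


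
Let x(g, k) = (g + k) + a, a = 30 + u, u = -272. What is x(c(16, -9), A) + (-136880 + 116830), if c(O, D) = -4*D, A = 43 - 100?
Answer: -20313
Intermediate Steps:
A = -57
a = -242 (a = 30 - 272 = -242)
x(g, k) = -242 + g + k (x(g, k) = (g + k) - 242 = -242 + g + k)
x(c(16, -9), A) + (-136880 + 116830) = (-242 - 4*(-9) - 57) + (-136880 + 116830) = (-242 + 36 - 57) - 20050 = -263 - 20050 = -20313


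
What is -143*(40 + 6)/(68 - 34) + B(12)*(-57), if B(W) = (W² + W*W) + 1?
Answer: -283330/17 ≈ -16666.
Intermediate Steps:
B(W) = 1 + 2*W² (B(W) = (W² + W²) + 1 = 2*W² + 1 = 1 + 2*W²)
-143*(40 + 6)/(68 - 34) + B(12)*(-57) = -143*(40 + 6)/(68 - 34) + (1 + 2*12²)*(-57) = -143/(34/46) + (1 + 2*144)*(-57) = -143/(34*(1/46)) + (1 + 288)*(-57) = -143/17/23 + 289*(-57) = -143*23/17 - 16473 = -3289/17 - 16473 = -283330/17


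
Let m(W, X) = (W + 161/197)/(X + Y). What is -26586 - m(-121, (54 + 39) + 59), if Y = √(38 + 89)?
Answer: -40112368694/1508823 - 7892*√127/1508823 ≈ -26585.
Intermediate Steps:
Y = √127 ≈ 11.269
m(W, X) = (161/197 + W)/(X + √127) (m(W, X) = (W + 161/197)/(X + √127) = (161/197 + W)/(X + √127))
-26586 - m(-121, (54 + 39) + 59) = -26586 - (161/197 - 121)/(((54 + 39) + 59) + √127) = -26586 - (-23676)/(((93 + 59) + √127)*197) = -26586 - (-23676)/((152 + √127)*197) = -26586 - (-23676)/(197*(152 + √127)) = -26586 + 23676/(197*(152 + √127))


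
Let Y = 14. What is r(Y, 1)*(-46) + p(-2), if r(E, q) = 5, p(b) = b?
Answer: -232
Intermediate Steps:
r(Y, 1)*(-46) + p(-2) = 5*(-46) - 2 = -230 - 2 = -232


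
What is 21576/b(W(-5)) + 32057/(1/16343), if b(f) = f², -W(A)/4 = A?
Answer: 26195380247/50 ≈ 5.2391e+8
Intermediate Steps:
W(A) = -4*A
21576/b(W(-5)) + 32057/(1/16343) = 21576/((-4*(-5))²) + 32057/(1/16343) = 21576/(20²) + 32057/(1/16343) = 21576/400 + 32057*16343 = 21576*(1/400) + 523907551 = 2697/50 + 523907551 = 26195380247/50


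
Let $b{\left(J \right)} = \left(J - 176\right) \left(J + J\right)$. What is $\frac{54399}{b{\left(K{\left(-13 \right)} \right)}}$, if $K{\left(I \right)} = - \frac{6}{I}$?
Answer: $- \frac{3064477}{9128} \approx -335.72$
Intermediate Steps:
$b{\left(J \right)} = 2 J \left(-176 + J\right)$ ($b{\left(J \right)} = \left(-176 + J\right) 2 J = 2 J \left(-176 + J\right)$)
$\frac{54399}{b{\left(K{\left(-13 \right)} \right)}} = \frac{54399}{2 \left(- \frac{6}{-13}\right) \left(-176 - \frac{6}{-13}\right)} = \frac{54399}{2 \left(\left(-6\right) \left(- \frac{1}{13}\right)\right) \left(-176 - - \frac{6}{13}\right)} = \frac{54399}{2 \cdot \frac{6}{13} \left(-176 + \frac{6}{13}\right)} = \frac{54399}{2 \cdot \frac{6}{13} \left(- \frac{2282}{13}\right)} = \frac{54399}{- \frac{27384}{169}} = 54399 \left(- \frac{169}{27384}\right) = - \frac{3064477}{9128}$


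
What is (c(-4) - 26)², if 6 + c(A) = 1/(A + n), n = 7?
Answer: 9025/9 ≈ 1002.8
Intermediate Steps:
c(A) = -6 + 1/(7 + A) (c(A) = -6 + 1/(A + 7) = -6 + 1/(7 + A))
(c(-4) - 26)² = ((-41 - 6*(-4))/(7 - 4) - 26)² = ((-41 + 24)/3 - 26)² = ((⅓)*(-17) - 26)² = (-17/3 - 26)² = (-95/3)² = 9025/9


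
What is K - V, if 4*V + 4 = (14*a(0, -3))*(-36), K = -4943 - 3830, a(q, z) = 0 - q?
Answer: -8772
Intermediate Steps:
a(q, z) = -q
K = -8773
V = -1 (V = -1 + ((14*(-1*0))*(-36))/4 = -1 + ((14*0)*(-36))/4 = -1 + (0*(-36))/4 = -1 + (¼)*0 = -1 + 0 = -1)
K - V = -8773 - 1*(-1) = -8773 + 1 = -8772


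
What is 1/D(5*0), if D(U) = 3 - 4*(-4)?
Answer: 1/19 ≈ 0.052632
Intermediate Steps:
D(U) = 19 (D(U) = 3 + 16 = 19)
1/D(5*0) = 1/19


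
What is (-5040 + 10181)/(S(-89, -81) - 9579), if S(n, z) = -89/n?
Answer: -5141/9578 ≈ -0.53675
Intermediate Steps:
(-5040 + 10181)/(S(-89, -81) - 9579) = (-5040 + 10181)/(-89/(-89) - 9579) = 5141/(-89*(-1/89) - 9579) = 5141/(1 - 9579) = 5141/(-9578) = 5141*(-1/9578) = -5141/9578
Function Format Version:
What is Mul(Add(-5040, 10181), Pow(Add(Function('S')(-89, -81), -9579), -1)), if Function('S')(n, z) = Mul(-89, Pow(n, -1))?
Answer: Rational(-5141, 9578) ≈ -0.53675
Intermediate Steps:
Mul(Add(-5040, 10181), Pow(Add(Function('S')(-89, -81), -9579), -1)) = Mul(Add(-5040, 10181), Pow(Add(Mul(-89, Pow(-89, -1)), -9579), -1)) = Mul(5141, Pow(Add(Mul(-89, Rational(-1, 89)), -9579), -1)) = Mul(5141, Pow(Add(1, -9579), -1)) = Mul(5141, Pow(-9578, -1)) = Mul(5141, Rational(-1, 9578)) = Rational(-5141, 9578)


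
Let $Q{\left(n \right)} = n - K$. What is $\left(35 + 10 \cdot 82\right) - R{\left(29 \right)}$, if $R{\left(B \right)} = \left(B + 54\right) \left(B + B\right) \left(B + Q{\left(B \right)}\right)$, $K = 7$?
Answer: $-244659$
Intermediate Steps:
$Q{\left(n \right)} = -7 + n$ ($Q{\left(n \right)} = n - 7 = -7 + n$)
$R{\left(B \right)} = 2 B \left(-7 + 2 B\right) \left(54 + B\right)$ ($R{\left(B \right)} = \left(B + 54\right) \left(B + B\right) \left(B + \left(-7 + B\right)\right) = \left(54 + B\right) 2 B \left(-7 + 2 B\right) = 2 B \left(54 + B\right) \left(-7 + 2 B\right) = 2 B \left(-7 + 2 B\right) \left(54 + B\right)$)
$\left(35 + 10 \cdot 82\right) - R{\left(29 \right)} = \left(35 + 10 \cdot 82\right) - 2 \cdot 29 \left(-378 + 2 \cdot 29^{2} + 101 \cdot 29\right) = \left(35 + 820\right) - 2 \cdot 29 \left(-378 + 2 \cdot 841 + 2929\right) = 855 - 2 \cdot 29 \left(-378 + 1682 + 2929\right) = 855 - 2 \cdot 29 \cdot 4233 = 855 - 245514 = -244659$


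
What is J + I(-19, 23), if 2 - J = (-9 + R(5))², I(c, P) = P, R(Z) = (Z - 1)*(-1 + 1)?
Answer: -56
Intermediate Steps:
R(Z) = 0 (R(Z) = (-1 + Z)*0 = 0)
J = -79 (J = 2 - (-9 + 0)² = 2 - 1*(-9)² = 2 - 1*81 = 2 - 81 = -79)
J + I(-19, 23) = -79 + 23 = -56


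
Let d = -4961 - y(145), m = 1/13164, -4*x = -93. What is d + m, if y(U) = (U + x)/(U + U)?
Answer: -18941129713/3817560 ≈ -4961.6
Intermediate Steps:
x = 93/4 (x = -¼*(-93) = 93/4 ≈ 23.250)
m = 1/13164 ≈ 7.5965e-5
y(U) = (93/4 + U)/(2*U) (y(U) = (U + 93/4)/(U + U) = (93/4 + U)/((2*U)) = (93/4 + U)*(1/(2*U)) = (93/4 + U)/(2*U))
d = -5755433/1160 (d = -4961 - (93 + 4*145)/(8*145) = -4961 - (93 + 580)/(8*145) = -4961 - 673/(8*145) = -4961 - 1*673/1160 = -4961 - 673/1160 = -5755433/1160 ≈ -4961.6)
d + m = -5755433/1160 + 1/13164 = -18941129713/3817560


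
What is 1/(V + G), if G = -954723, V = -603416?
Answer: -1/1558139 ≈ -6.4179e-7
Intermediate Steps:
1/(V + G) = 1/(-603416 - 954723) = 1/(-1558139) = -1/1558139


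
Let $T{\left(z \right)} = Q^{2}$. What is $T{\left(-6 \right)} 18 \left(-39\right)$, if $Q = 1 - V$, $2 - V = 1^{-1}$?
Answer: $0$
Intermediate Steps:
$V = 1$ ($V = 2 - 1^{-1} = 2 - 1 = 1$)
$Q = 0$ ($Q = 1 - 1 = 0$)
$T{\left(z \right)} = 0$ ($T{\left(z \right)} = 0^{2} = 0$)
$T{\left(-6 \right)} 18 \left(-39\right) = 0 \cdot 18 \left(-39\right) = 0 \left(-39\right) = 0$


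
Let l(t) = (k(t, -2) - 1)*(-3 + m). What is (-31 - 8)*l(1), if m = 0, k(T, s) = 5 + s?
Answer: 234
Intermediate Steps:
l(t) = -6 (l(t) = ((5 - 2) - 1)*(-3 + 0) = (3 - 1)*(-3) = 2*(-3) = -6)
(-31 - 8)*l(1) = (-31 - 8)*(-6) = -39*(-6) = 234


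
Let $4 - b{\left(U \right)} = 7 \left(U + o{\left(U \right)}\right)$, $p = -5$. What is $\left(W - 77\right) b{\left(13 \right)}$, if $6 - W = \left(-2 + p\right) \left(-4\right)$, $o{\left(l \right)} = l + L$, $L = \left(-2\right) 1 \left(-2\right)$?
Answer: $20394$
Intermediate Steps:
$L = 4$ ($L = \left(-2\right) \left(-2\right) = 4$)
$o{\left(l \right)} = 4 + l$ ($o{\left(l \right)} = l + 4 = 4 + l$)
$W = -22$ ($W = 6 - \left(-2 - 5\right) \left(-4\right) = 6 - \left(-7\right) \left(-4\right) = 6 - 28 = -22$)
$b{\left(U \right)} = -24 - 14 U$ ($b{\left(U \right)} = 4 - 7 \left(U + \left(4 + U\right)\right) = 4 - 7 \left(4 + 2 U\right) = 4 - \left(28 + 14 U\right) = -24 - 14 U$)
$\left(W - 77\right) b{\left(13 \right)} = \left(-22 - 77\right) \left(-24 - 182\right) = - 99 \left(-24 - 182\right) = \left(-99\right) \left(-206\right) = 20394$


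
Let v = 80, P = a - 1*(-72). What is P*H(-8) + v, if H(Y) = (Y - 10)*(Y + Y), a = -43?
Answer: 8432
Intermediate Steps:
P = 29 (P = -43 - 1*(-72) = -43 + 72 = 29)
H(Y) = 2*Y*(-10 + Y) (H(Y) = (-10 + Y)*(2*Y) = 2*Y*(-10 + Y))
P*H(-8) + v = 29*(2*(-8)*(-10 - 8)) + 80 = 29*(2*(-8)*(-18)) + 80 = 29*288 + 80 = 8352 + 80 = 8432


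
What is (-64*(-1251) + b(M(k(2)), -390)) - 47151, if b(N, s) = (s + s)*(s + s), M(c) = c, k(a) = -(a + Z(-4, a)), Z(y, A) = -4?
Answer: 641313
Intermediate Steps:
k(a) = 4 - a (k(a) = -(a - 4) = -(-4 + a) = 4 - a)
b(N, s) = 4*s**2 (b(N, s) = (2*s)*(2*s) = 4*s**2)
(-64*(-1251) + b(M(k(2)), -390)) - 47151 = (-64*(-1251) + 4*(-390)**2) - 47151 = (80064 + 4*152100) - 47151 = (80064 + 608400) - 47151 = 688464 - 47151 = 641313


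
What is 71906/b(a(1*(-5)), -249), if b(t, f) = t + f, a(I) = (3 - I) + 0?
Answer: -71906/241 ≈ -298.37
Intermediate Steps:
a(I) = 3 - I
b(t, f) = f + t
71906/b(a(1*(-5)), -249) = 71906/(-249 + (3 - (-5))) = 71906/(-249 + (3 - 1*(-5))) = 71906/(-249 + (3 + 5)) = 71906/(-249 + 8) = 71906/(-241) = 71906*(-1/241) = -71906/241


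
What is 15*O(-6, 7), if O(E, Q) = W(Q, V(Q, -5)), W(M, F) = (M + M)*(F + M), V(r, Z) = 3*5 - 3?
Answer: 3990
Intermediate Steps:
V(r, Z) = 12 (V(r, Z) = 15 - 3 = 12)
W(M, F) = 2*M*(F + M) (W(M, F) = (2*M)*(F + M) = 2*M*(F + M))
O(E, Q) = 2*Q*(12 + Q)
15*O(-6, 7) = 15*(2*7*(12 + 7)) = 15*(2*7*19) = 15*266 = 3990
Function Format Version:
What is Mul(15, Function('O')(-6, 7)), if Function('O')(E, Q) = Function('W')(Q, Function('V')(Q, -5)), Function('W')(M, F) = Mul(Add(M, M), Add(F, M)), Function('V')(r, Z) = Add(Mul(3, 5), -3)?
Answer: 3990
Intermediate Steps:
Function('V')(r, Z) = 12 (Function('V')(r, Z) = Add(15, -3) = 12)
Function('W')(M, F) = Mul(2, M, Add(F, M)) (Function('W')(M, F) = Mul(Mul(2, M), Add(F, M)) = Mul(2, M, Add(F, M)))
Function('O')(E, Q) = Mul(2, Q, Add(12, Q))
Mul(15, Function('O')(-6, 7)) = Mul(15, Mul(2, 7, Add(12, 7))) = Mul(15, Mul(2, 7, 19)) = Mul(15, 266) = 3990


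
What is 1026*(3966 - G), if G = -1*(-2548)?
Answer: 1454868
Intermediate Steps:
G = 2548
1026*(3966 - G) = 1026*(3966 - 1*2548) = 1026*(3966 - 2548) = 1026*1418 = 1454868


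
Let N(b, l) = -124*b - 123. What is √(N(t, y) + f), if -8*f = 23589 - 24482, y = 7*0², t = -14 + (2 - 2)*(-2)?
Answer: 3*√3066/4 ≈ 41.529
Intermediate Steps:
t = -14 (t = -14 + 0*(-2) = -14 + 0 = -14)
y = 0 (y = 7*0 = 0)
N(b, l) = -123 - 124*b
f = 893/8 (f = -(23589 - 24482)/8 = -⅛*(-893) = 893/8 ≈ 111.63)
√(N(t, y) + f) = √((-123 - 124*(-14)) + 893/8) = √((-123 + 1736) + 893/8) = √(1613 + 893/8) = √(13797/8) = 3*√3066/4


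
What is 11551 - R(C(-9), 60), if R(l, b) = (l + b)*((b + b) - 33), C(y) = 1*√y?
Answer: 6331 - 261*I ≈ 6331.0 - 261.0*I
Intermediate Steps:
C(y) = √y
R(l, b) = (-33 + 2*b)*(b + l) (R(l, b) = (b + l)*(2*b - 33) = (b + l)*(-33 + 2*b) = (-33 + 2*b)*(b + l))
11551 - R(C(-9), 60) = 11551 - (-33*60 - 99*I + 2*60² + 2*60*√(-9)) = 11551 - (-1980 - 99*I + 2*3600 + 2*60*(3*I)) = 11551 - (-1980 - 99*I + 7200 + 360*I) = 11551 - (5220 + 261*I) = 11551 + (-5220 - 261*I) = 6331 - 261*I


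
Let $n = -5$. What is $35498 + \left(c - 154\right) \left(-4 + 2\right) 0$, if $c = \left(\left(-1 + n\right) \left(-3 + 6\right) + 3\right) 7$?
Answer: $35498$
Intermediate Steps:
$c = -105$ ($c = \left(\left(-1 - 5\right) \left(-3 + 6\right) + 3\right) 7 = \left(\left(-6\right) 3 + 3\right) 7 = \left(-18 + 3\right) 7 = \left(-15\right) 7 = -105$)
$35498 + \left(c - 154\right) \left(-4 + 2\right) 0 = 35498 + \left(-105 - 154\right) \left(-4 + 2\right) 0 = 35498 - 259 \left(\left(-2\right) 0\right) = 35498 - 0 = 35498 + 0 = 35498$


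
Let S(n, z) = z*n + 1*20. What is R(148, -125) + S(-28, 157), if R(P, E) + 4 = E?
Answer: -4505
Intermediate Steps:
R(P, E) = -4 + E
S(n, z) = 20 + n*z (S(n, z) = n*z + 20 = 20 + n*z)
R(148, -125) + S(-28, 157) = (-4 - 125) + (20 - 28*157) = -129 + (20 - 4396) = -129 - 4376 = -4505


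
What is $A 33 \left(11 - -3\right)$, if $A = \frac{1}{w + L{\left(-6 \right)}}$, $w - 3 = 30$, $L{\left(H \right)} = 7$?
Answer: $\frac{231}{20} \approx 11.55$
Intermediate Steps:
$w = 33$ ($w = 3 + 30 = 33$)
$A = \frac{1}{40}$ ($A = \frac{1}{33 + 7} = \frac{1}{40} \approx 0.025$)
$A 33 \left(11 - -3\right) = \frac{1}{40} \cdot 33 \left(11 - -3\right) = \frac{33 \left(11 + 3\right)}{40} = \frac{33}{40} \cdot 14 = \frac{231}{20}$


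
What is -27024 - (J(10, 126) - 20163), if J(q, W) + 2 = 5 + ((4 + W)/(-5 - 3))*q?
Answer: -13403/2 ≈ -6701.5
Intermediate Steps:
J(q, W) = 3 + q*(-½ - W/8) (J(q, W) = -2 + (5 + ((4 + W)/(-5 - 3))*q) = -2 + (5 + ((4 + W)/(-8))*q) = -2 + (5 + ((4 + W)*(-⅛))*q) = -2 + (5 + (-½ - W/8)*q) = -2 + (5 + q*(-½ - W/8)) = 3 + q*(-½ - W/8))
-27024 - (J(10, 126) - 20163) = -27024 - ((3 - ½*10 - ⅛*126*10) - 20163) = -27024 - ((3 - 5 - 315/2) - 20163) = -27024 - (-319/2 - 20163) = -27024 - 1*(-40645/2) = -27024 + 40645/2 = -13403/2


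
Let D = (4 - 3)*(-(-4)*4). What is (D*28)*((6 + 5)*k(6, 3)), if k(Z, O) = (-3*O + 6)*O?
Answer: -44352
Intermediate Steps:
k(Z, O) = O*(6 - 3*O) (k(Z, O) = (6 - 3*O)*O = O*(6 - 3*O))
D = 16 (D = 1*(-4*(-4)) = 1*16 = 16)
(D*28)*((6 + 5)*k(6, 3)) = (16*28)*((6 + 5)*(3*3*(2 - 1*3))) = 448*(11*(3*3*(2 - 3))) = 448*(11*(3*3*(-1))) = 448*(11*(-9)) = 448*(-99) = -44352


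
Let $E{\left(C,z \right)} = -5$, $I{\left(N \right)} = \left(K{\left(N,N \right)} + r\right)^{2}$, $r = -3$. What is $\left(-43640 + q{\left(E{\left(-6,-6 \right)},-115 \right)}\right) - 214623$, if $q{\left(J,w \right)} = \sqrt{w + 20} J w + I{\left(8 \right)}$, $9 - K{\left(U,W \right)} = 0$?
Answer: $-258227 + 575 i \sqrt{95} \approx -2.5823 \cdot 10^{5} + 5604.4 i$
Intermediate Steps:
$K{\left(U,W \right)} = 9$ ($K{\left(U,W \right)} = 9 - 0 = 9 + 0 = 9$)
$I{\left(N \right)} = 36$ ($I{\left(N \right)} = \left(9 - 3\right)^{2} = 6^{2} = 36$)
$q{\left(J,w \right)} = 36 + J w \sqrt{20 + w}$ ($q{\left(J,w \right)} = \sqrt{w + 20} J w + 36 = \sqrt{20 + w} J w + 36 = J \sqrt{20 + w} w + 36 = J w \sqrt{20 + w} + 36 = 36 + J w \sqrt{20 + w}$)
$\left(-43640 + q{\left(E{\left(-6,-6 \right)},-115 \right)}\right) - 214623 = \left(-43640 + \left(36 - - 575 \sqrt{20 - 115}\right)\right) - 214623 = \left(-43640 + \left(36 - - 575 \sqrt{-95}\right)\right) - 214623 = \left(-43640 + \left(36 - - 575 i \sqrt{95}\right)\right) - 214623 = \left(-43640 + \left(36 + 575 i \sqrt{95}\right)\right) - 214623 = \left(-43604 + 575 i \sqrt{95}\right) - 214623 = -258227 + 575 i \sqrt{95}$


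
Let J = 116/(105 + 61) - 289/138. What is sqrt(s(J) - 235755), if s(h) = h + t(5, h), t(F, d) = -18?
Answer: 5*I*sqrt(1237288535238)/11454 ≈ 485.57*I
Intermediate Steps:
J = -15983/11454 (J = 116/166 - 289*1/138 = 116*(1/166) - 289/138 = 58/83 - 289/138 = -15983/11454 ≈ -1.3954)
s(h) = -18 + h (s(h) = h - 18 = -18 + h)
sqrt(s(J) - 235755) = sqrt((-18 - 15983/11454) - 235755) = sqrt(-222155/11454 - 235755) = sqrt(-2700559925/11454) = 5*I*sqrt(1237288535238)/11454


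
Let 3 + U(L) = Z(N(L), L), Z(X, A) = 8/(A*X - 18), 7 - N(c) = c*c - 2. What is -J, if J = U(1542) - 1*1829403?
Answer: 1676878464323144/916624557 ≈ 1.8294e+6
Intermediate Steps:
N(c) = 9 - c**2 (N(c) = 7 - (c*c - 2) = 7 - (c**2 - 2) = 7 - (-2 + c**2) = 7 + (2 - c**2) = 9 - c**2)
Z(X, A) = 8/(-18 + A*X)
U(L) = -3 + 8/(-18 + L*(9 - L**2))
J = -1676878464323144/916624557 (J = (-62 - 3*1542**3 + 27*1542)/(18 + 1542**3 - 9*1542) - 1*1829403 = (-62 - 3*3666512088 + 41634)/(18 + 3666512088 - 13878) - 1829403 = (-62 - 10999536264 + 41634)/3666498228 - 1829403 = (1/3666498228)*(-10999494692) - 1829403 = -2749873673/916624557 - 1829403 = -1676878464323144/916624557 ≈ -1.8294e+6)
-J = -1*(-1676878464323144/916624557) = 1676878464323144/916624557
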